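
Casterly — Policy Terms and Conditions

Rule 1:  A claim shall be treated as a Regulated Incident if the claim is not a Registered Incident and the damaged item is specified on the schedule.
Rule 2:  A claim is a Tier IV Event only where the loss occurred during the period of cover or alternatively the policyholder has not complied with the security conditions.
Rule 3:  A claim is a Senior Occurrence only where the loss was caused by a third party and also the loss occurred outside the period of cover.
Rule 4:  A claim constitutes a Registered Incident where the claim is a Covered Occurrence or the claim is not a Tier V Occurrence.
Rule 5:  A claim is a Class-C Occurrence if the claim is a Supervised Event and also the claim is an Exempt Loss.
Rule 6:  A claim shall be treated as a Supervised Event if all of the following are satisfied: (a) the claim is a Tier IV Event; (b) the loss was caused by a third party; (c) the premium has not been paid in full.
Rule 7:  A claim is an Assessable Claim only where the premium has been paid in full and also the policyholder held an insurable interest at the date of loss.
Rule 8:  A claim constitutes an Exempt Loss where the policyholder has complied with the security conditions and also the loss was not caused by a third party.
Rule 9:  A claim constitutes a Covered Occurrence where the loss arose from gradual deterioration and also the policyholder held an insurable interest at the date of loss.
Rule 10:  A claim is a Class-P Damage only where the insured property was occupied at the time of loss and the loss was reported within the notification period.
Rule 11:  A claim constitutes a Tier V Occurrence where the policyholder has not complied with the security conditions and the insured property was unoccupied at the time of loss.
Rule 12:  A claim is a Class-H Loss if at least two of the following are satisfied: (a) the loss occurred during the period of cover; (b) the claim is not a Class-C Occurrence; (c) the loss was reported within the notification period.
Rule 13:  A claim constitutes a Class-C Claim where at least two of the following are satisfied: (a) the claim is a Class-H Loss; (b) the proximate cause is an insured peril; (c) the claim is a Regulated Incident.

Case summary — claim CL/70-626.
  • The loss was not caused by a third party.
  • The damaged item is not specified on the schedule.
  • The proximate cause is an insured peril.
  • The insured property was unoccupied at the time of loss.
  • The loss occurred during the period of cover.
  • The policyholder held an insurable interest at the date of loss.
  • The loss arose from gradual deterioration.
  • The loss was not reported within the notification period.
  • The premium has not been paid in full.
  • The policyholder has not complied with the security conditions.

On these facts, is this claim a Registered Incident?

rule 9 — Covered Occurrence: [the loss arose from gradual deterioration? yes] AND [the policyholder held an insurable interest at the date of loss? yes] → satisfied.
rule 11 — Tier V Occurrence: [the policyholder has not complied with the security conditions? yes] AND [the insured property was unoccupied at the time of loss? yes] → satisfied.
rule 4 — Registered Incident: [Covered Occurrence (rule 9)? yes] OR [not a Tier V Occurrence (rule 11)? no] → satisfied.

Yes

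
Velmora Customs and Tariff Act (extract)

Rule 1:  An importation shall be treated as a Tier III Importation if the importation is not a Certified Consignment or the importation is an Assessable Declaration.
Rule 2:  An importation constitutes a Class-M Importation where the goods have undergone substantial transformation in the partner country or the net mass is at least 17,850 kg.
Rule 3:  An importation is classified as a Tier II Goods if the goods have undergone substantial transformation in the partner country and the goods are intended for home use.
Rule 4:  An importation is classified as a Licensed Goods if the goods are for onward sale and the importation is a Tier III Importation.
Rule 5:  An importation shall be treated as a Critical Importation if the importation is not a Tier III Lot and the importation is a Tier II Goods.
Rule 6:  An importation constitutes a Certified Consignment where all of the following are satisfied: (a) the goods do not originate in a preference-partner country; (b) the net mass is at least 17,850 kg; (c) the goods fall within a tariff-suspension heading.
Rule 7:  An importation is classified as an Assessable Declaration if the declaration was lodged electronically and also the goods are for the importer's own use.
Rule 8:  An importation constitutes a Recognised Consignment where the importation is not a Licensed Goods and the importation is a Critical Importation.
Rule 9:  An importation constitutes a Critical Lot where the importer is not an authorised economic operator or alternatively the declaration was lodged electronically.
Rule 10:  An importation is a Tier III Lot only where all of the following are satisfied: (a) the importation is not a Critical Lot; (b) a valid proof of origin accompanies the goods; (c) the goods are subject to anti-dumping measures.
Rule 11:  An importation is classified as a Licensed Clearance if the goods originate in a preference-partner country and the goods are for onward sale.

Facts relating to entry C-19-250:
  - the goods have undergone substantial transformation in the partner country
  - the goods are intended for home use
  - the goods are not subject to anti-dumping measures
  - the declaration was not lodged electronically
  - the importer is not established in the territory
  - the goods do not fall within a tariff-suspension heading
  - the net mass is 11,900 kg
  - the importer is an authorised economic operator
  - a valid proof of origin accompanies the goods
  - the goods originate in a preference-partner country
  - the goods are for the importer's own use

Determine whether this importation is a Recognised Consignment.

Under rule 6: the goods do not originate in a preference-partner country? no; and net mass: 11,900 kg ≥ 17,850 kg? no; and the goods fall within a tariff-suspension heading? no. So the importation is not a Certified Consignment.
Under rule 7: the declaration was lodged electronically? no; and the goods are for the importer's own use? yes. So the importation is not an Assessable Declaration.
Under rule 1: not a Certified Consignment (rule 6)? yes; or Assessable Declaration (rule 7)? no. So the importation is a Tier III Importation.
Under rule 4: the goods are for onward sale? no; and Tier III Importation (rule 1)? yes. So the importation is not a Licensed Goods.
Under rule 9: the importer is not an authorised economic operator? no; or the declaration was lodged electronically? no. So the importation is not a Critical Lot.
Under rule 10: not a Critical Lot (rule 9)? yes; and a valid proof of origin accompanies the goods? yes; and the goods are subject to anti-dumping measures? no. So the importation is not a Tier III Lot.
Under rule 3: the goods have undergone substantial transformation in the partner country? yes; and the goods are intended for home use? yes. So the importation is a Tier II Goods.
Under rule 5: not a Tier III Lot (rule 10)? yes; and Tier II Goods (rule 3)? yes. So the importation is a Critical Importation.
Under rule 8: not a Licensed Goods (rule 4)? yes; and Critical Importation (rule 5)? yes. So the importation is a Recognised Consignment.

Yes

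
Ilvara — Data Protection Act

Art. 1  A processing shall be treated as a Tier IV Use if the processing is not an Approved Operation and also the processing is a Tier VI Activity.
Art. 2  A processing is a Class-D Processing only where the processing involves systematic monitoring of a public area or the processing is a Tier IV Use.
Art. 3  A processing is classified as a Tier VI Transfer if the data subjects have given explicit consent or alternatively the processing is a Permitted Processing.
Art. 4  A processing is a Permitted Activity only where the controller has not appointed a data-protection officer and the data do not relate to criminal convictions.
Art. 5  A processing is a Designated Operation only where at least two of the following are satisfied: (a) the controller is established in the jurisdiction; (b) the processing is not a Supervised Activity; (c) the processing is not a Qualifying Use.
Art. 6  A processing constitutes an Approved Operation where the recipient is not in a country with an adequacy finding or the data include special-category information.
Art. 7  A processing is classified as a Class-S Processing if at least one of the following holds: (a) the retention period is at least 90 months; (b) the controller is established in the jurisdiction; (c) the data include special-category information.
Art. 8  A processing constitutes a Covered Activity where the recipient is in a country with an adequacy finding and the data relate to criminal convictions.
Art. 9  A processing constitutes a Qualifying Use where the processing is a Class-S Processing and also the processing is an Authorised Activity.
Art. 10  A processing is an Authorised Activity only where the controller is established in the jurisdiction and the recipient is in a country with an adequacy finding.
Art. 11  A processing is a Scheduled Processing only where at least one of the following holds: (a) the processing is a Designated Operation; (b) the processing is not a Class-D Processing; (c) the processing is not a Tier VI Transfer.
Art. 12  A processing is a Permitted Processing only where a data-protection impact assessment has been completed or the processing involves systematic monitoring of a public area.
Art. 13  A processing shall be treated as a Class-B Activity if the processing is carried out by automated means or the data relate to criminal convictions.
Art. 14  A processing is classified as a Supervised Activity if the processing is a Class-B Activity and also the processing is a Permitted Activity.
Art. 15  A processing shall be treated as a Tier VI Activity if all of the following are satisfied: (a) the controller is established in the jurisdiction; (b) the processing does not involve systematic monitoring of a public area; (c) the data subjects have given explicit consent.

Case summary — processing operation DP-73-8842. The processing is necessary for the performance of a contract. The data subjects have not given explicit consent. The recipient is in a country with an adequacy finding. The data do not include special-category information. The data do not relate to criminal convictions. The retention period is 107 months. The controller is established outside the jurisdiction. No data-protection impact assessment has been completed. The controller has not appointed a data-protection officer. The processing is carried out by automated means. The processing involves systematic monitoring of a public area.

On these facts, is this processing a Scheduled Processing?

No

article 13 — Class-B Activity: [the processing is carried out by automated means? yes] OR [the data relate to criminal convictions? no] → satisfied.
article 4 — Permitted Activity: [the controller has not appointed a data-protection officer? yes] AND [the data do not relate to criminal convictions? yes] → satisfied.
article 14 — Supervised Activity: [Class-B Activity (article 13)? yes] AND [Permitted Activity (article 4)? yes] → satisfied.
article 7 — Class-S Processing: [retention period: 107 months ≥ 90 months? yes] OR [the controller is established in the jurisdiction? no] OR [the data include special-category information? no] → satisfied.
article 10 — Authorised Activity: [the controller is established in the jurisdiction? no] AND [the recipient is in a country with an adequacy finding? yes] → not satisfied.
article 9 — Qualifying Use: [Class-S Processing (article 7)? yes] AND [Authorised Activity (article 10)? no] → not satisfied.
article 5 — Designated Operation: the controller is established in the jurisdiction? no; not a Supervised Activity (article 14)? no; not a Qualifying Use (article 9)? yes — 1 of 3 hold (need ≥2) → not satisfied.
article 6 — Approved Operation: [the recipient is not in a country with an adequacy finding? no] OR [the data include special-category information? no] → not satisfied.
article 15 — Tier VI Activity: [the controller is established in the jurisdiction? no] AND [the processing does not involve systematic monitoring of a public area? no] AND [the data subjects have given explicit consent? no] → not satisfied.
article 1 — Tier IV Use: [not an Approved Operation (article 6)? yes] AND [Tier VI Activity (article 15)? no] → not satisfied.
article 2 — Class-D Processing: [the processing involves systematic monitoring of a public area? yes] OR [Tier IV Use (article 1)? no] → satisfied.
article 12 — Permitted Processing: [a data-protection impact assessment has been completed? no] OR [the processing involves systematic monitoring of a public area? yes] → satisfied.
article 3 — Tier VI Transfer: [the data subjects have given explicit consent? no] OR [Permitted Processing (article 12)? yes] → satisfied.
article 11 — Scheduled Processing: [Designated Operation (article 5)? no] OR [not a Class-D Processing (article 2)? no] OR [not a Tier VI Transfer (article 3)? no] → not satisfied.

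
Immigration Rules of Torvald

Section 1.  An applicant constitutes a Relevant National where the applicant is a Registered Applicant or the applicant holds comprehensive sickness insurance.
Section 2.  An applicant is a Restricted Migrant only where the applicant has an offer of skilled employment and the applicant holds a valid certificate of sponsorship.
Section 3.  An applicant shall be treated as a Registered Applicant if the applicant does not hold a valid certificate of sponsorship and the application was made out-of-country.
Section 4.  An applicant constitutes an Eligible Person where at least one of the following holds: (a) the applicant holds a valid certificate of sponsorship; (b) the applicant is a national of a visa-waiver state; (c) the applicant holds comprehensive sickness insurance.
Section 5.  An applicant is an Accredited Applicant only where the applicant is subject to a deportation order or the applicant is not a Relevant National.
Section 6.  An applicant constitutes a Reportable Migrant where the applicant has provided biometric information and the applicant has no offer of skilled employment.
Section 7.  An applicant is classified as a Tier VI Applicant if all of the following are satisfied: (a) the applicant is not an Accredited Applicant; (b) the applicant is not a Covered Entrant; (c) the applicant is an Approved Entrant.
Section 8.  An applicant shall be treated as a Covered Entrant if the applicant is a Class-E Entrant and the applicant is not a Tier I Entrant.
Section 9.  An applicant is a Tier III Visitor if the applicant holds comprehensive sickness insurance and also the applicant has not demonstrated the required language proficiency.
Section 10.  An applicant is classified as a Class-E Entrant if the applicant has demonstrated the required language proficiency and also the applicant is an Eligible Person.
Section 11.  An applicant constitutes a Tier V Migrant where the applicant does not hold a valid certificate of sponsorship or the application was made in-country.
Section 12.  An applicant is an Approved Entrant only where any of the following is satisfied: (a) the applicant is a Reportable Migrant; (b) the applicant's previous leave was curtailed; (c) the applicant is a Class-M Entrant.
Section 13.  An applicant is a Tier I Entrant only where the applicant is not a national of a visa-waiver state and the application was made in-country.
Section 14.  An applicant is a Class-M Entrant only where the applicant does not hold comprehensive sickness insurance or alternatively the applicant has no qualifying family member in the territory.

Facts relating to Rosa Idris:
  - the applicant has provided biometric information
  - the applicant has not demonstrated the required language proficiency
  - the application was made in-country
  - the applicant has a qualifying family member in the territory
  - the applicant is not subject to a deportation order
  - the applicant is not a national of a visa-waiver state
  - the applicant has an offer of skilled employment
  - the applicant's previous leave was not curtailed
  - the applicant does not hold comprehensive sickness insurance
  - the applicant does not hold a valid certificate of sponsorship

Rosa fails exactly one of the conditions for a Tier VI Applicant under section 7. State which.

Under section 3: the applicant does not hold a valid certificate of sponsorship? yes; and the application was made out-of-country? no. So the applicant is not a Registered Applicant.
Under section 1: Registered Applicant (section 3)? no; or the applicant holds comprehensive sickness insurance? no. So the applicant is not a Relevant National.
Under section 5: the applicant is subject to a deportation order? no; or not a Relevant National (section 1)? yes. So the applicant is an Accredited Applicant.
Under section 4: the applicant holds a valid certificate of sponsorship? no; or the applicant is a national of a visa-waiver state? no; or the applicant holds comprehensive sickness insurance? no. So the applicant is not an Eligible Person.
Under section 10: the applicant has demonstrated the required language proficiency? no; and Eligible Person (section 4)? no. So the applicant is not a Class-E Entrant.
Under section 13: the applicant is not a national of a visa-waiver state? yes; and the application was made in-country? yes. So the applicant is a Tier I Entrant.
Under section 8: Class-E Entrant (section 10)? no; and not a Tier I Entrant (section 13)? no. So the applicant is not a Covered Entrant.
Under section 6: the applicant has provided biometric information? yes; and the applicant has no offer of skilled employment? no. So the applicant is not a Reportable Migrant.
Under section 14: the applicant does not hold comprehensive sickness insurance? yes; or the applicant has no qualifying family member in the territory? no. So the applicant is a Class-M Entrant.
Under section 12: Reportable Migrant (section 6)? no; or the applicant's previous leave was curtailed? no; or Class-M Entrant (section 14)? yes. So the applicant is an Approved Entrant.
Under section 7: not an Accredited Applicant (section 5)? no; and not a Covered Entrant (section 8)? yes; and Approved Entrant (section 12)? yes. So the applicant is not a Tier VI Applicant.

Accredited Applicant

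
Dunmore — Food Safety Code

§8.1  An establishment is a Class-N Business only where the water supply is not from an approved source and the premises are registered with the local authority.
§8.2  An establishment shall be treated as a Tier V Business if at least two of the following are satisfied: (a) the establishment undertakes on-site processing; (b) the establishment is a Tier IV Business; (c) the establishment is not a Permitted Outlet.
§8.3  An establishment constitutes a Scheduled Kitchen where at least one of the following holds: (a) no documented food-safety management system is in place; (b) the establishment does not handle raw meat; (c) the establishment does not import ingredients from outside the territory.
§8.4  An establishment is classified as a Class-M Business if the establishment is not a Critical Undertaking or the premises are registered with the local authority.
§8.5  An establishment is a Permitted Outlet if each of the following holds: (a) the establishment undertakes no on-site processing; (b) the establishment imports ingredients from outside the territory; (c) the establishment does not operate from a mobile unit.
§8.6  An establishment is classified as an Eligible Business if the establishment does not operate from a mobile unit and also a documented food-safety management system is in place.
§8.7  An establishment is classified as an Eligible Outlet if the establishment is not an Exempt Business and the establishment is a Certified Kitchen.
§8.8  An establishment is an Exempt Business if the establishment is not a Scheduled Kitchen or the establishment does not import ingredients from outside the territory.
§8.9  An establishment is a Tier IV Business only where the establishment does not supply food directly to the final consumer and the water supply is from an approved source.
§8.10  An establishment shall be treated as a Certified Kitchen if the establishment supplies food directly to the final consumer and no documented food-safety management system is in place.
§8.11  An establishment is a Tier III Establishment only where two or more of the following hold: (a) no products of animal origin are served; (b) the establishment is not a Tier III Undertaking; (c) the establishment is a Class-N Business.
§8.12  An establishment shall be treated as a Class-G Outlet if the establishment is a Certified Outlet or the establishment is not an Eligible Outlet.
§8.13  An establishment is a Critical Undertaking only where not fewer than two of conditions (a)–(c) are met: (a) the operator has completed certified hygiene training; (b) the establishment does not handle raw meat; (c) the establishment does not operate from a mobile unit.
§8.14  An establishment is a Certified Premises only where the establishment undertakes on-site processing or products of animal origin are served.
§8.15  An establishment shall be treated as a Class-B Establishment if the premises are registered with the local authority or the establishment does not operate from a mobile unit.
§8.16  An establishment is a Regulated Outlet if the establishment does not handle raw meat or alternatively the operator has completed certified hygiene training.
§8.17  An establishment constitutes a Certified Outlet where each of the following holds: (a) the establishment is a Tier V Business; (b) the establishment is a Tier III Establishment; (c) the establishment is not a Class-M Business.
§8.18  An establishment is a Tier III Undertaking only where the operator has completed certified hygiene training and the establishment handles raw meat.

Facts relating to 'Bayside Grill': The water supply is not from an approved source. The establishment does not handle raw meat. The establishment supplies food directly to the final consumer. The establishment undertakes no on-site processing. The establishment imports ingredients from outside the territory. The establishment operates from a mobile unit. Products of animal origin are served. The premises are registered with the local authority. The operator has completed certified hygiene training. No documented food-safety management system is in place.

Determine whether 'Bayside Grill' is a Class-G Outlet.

No

Under §8.9: the establishment does not supply food directly to the final consumer? no; and the water supply is from an approved source? no. So the establishment is not a Tier IV Business.
Under §8.5: the establishment undertakes no on-site processing? yes; and the establishment imports ingredients from outside the territory? yes; and the establishment does not operate from a mobile unit? no. So the establishment is not a Permitted Outlet.
Under §8.2: the establishment undertakes on-site processing? no; Tier IV Business (§8.9)? no; not a Permitted Outlet (§8.5)? yes — 1 of 3 hold (need ≥2) → not satisfied.
Under §8.18: the operator has completed certified hygiene training? yes; and the establishment handles raw meat? no. So the establishment is not a Tier III Undertaking.
Under §8.1: the water supply is not from an approved source? yes; and the premises are registered with the local authority? yes. So the establishment is a Class-N Business.
Under §8.11: no products of animal origin are served? no; not a Tier III Undertaking (§8.18)? yes; Class-N Business (§8.1)? yes — 2 of 3 hold (need ≥2) → satisfied.
Under §8.13: the operator has completed certified hygiene training? yes; the establishment does not handle raw meat? yes; the establishment does not operate from a mobile unit? no — 2 of 3 hold (need ≥2) → satisfied.
Under §8.4: not a Critical Undertaking (§8.13)? no; or the premises are registered with the local authority? yes. So the establishment is a Class-M Business.
Under §8.17: Tier V Business (§8.2)? no; and Tier III Establishment (§8.11)? yes; and not a Class-M Business (§8.4)? no. So the establishment is not a Certified Outlet.
Under §8.3: no documented food-safety management system is in place? yes; or the establishment does not handle raw meat? yes; or the establishment does not import ingredients from outside the territory? no. So the establishment is a Scheduled Kitchen.
Under §8.8: not a Scheduled Kitchen (§8.3)? no; or the establishment does not import ingredients from outside the territory? no. So the establishment is not an Exempt Business.
Under §8.10: the establishment supplies food directly to the final consumer? yes; and no documented food-safety management system is in place? yes. So the establishment is a Certified Kitchen.
Under §8.7: not an Exempt Business (§8.8)? yes; and Certified Kitchen (§8.10)? yes. So the establishment is an Eligible Outlet.
Under §8.12: Certified Outlet (§8.17)? no; or not an Eligible Outlet (§8.7)? no. So the establishment is not a Class-G Outlet.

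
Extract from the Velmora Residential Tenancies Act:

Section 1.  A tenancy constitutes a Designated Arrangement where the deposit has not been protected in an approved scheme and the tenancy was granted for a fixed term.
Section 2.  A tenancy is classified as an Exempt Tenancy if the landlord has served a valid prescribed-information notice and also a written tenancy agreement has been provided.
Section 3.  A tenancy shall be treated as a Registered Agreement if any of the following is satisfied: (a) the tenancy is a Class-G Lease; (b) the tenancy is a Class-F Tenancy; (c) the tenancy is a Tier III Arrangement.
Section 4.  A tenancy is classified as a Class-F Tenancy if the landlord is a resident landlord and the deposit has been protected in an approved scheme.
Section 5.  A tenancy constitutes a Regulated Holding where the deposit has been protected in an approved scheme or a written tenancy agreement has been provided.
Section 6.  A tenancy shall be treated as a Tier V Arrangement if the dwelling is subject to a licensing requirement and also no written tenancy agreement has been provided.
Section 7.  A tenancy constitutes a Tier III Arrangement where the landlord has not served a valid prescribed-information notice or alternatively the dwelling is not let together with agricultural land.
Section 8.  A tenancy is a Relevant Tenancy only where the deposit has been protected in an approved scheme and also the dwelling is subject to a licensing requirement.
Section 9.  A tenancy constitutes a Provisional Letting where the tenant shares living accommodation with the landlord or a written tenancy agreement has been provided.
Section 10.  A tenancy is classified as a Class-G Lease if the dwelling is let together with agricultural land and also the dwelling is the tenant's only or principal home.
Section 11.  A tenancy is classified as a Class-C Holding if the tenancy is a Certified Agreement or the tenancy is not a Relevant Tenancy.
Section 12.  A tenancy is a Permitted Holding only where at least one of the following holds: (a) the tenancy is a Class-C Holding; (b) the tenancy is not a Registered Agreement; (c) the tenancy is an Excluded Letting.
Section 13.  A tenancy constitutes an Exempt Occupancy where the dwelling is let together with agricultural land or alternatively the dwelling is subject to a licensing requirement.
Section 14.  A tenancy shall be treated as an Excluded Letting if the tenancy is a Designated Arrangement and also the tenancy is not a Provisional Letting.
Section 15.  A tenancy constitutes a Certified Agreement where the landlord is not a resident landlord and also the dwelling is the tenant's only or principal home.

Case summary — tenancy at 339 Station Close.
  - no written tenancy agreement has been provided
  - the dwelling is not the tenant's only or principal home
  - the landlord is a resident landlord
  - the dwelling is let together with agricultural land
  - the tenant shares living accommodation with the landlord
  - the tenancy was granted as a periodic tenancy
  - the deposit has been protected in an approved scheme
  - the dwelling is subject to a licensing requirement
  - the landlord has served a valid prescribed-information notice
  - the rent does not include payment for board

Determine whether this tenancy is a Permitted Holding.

No

Under section 15: the landlord is not a resident landlord? no; and the dwelling is the tenant's only or principal home? no. So the tenancy is not a Certified Agreement.
Under section 8: the deposit has been protected in an approved scheme? yes; and the dwelling is subject to a licensing requirement? yes. So the tenancy is a Relevant Tenancy.
Under section 11: Certified Agreement (section 15)? no; or not a Relevant Tenancy (section 8)? no. So the tenancy is not a Class-C Holding.
Under section 10: the dwelling is let together with agricultural land? yes; and the dwelling is the tenant's only or principal home? no. So the tenancy is not a Class-G Lease.
Under section 4: the landlord is a resident landlord? yes; and the deposit has been protected in an approved scheme? yes. So the tenancy is a Class-F Tenancy.
Under section 7: the landlord has not served a valid prescribed-information notice? no; or the dwelling is not let together with agricultural land? no. So the tenancy is not a Tier III Arrangement.
Under section 3: Class-G Lease (section 10)? no; or Class-F Tenancy (section 4)? yes; or Tier III Arrangement (section 7)? no. So the tenancy is a Registered Agreement.
Under section 1: the deposit has not been protected in an approved scheme? no; and the tenancy was granted for a fixed term? no. So the tenancy is not a Designated Arrangement.
Under section 9: the tenant shares living accommodation with the landlord? yes; or a written tenancy agreement has been provided? no. So the tenancy is a Provisional Letting.
Under section 14: Designated Arrangement (section 1)? no; and not a Provisional Letting (section 9)? no. So the tenancy is not an Excluded Letting.
Under section 12: Class-C Holding (section 11)? no; or not a Registered Agreement (section 3)? no; or Excluded Letting (section 14)? no. So the tenancy is not a Permitted Holding.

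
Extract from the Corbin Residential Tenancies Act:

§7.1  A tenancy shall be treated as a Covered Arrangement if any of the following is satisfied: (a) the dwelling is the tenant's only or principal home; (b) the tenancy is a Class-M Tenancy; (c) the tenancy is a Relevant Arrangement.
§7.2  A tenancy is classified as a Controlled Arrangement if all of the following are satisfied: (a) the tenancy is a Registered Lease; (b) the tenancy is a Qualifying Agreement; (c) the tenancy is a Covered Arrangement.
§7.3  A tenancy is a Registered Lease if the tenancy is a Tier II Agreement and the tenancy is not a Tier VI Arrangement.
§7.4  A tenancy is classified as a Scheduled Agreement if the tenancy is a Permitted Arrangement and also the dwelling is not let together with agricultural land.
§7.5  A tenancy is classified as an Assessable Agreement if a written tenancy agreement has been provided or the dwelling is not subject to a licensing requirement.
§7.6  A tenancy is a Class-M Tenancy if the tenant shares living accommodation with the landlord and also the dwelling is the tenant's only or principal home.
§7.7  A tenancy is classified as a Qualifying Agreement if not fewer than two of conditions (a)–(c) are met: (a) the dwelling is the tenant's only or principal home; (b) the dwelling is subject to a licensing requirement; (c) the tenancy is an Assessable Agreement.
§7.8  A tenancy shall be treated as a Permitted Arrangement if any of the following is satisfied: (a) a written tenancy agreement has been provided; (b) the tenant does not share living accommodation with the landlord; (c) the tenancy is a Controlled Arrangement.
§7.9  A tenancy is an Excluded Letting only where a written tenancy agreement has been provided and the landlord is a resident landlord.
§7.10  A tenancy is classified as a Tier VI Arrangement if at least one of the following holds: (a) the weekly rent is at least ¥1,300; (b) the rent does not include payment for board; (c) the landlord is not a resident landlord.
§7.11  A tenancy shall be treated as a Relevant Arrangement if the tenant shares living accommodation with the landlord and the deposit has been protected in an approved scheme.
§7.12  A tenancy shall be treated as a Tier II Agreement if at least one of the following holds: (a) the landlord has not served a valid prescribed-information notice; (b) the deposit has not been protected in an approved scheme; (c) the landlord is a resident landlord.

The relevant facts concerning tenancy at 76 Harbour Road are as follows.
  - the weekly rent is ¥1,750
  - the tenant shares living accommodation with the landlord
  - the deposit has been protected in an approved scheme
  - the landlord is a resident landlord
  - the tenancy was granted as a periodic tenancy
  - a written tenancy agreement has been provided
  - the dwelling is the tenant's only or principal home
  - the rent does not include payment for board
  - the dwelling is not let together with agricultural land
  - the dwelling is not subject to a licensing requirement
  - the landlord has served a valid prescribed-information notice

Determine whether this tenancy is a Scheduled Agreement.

Under §7.12: the landlord has not served a valid prescribed-information notice? no; or the deposit has not been protected in an approved scheme? no; or the landlord is a resident landlord? yes. So the tenancy is a Tier II Agreement.
Under §7.10: weekly rent: ¥1,750 ≥ ¥1,300? yes; or the rent does not include payment for board? yes; or the landlord is not a resident landlord? no. So the tenancy is a Tier VI Arrangement.
Under §7.3: Tier II Agreement (§7.12)? yes; and not a Tier VI Arrangement (§7.10)? no. So the tenancy is not a Registered Lease.
Under §7.5: a written tenancy agreement has been provided? yes; or the dwelling is not subject to a licensing requirement? yes. So the tenancy is an Assessable Agreement.
Under §7.7: the dwelling is the tenant's only or principal home? yes; the dwelling is subject to a licensing requirement? no; Assessable Agreement (§7.5)? yes — 2 of 3 hold (need ≥2) → satisfied.
Under §7.6: the tenant shares living accommodation with the landlord? yes; and the dwelling is the tenant's only or principal home? yes. So the tenancy is a Class-M Tenancy.
Under §7.11: the tenant shares living accommodation with the landlord? yes; and the deposit has been protected in an approved scheme? yes. So the tenancy is a Relevant Arrangement.
Under §7.1: the dwelling is the tenant's only or principal home? yes; or Class-M Tenancy (§7.6)? yes; or Relevant Arrangement (§7.11)? yes. So the tenancy is a Covered Arrangement.
Under §7.2: Registered Lease (§7.3)? no; and Qualifying Agreement (§7.7)? yes; and Covered Arrangement (§7.1)? yes. So the tenancy is not a Controlled Arrangement.
Under §7.8: a written tenancy agreement has been provided? yes; or the tenant does not share living accommodation with the landlord? no; or Controlled Arrangement (§7.2)? no. So the tenancy is a Permitted Arrangement.
Under §7.4: Permitted Arrangement (§7.8)? yes; and the dwelling is not let together with agricultural land? yes. So the tenancy is a Scheduled Agreement.

Yes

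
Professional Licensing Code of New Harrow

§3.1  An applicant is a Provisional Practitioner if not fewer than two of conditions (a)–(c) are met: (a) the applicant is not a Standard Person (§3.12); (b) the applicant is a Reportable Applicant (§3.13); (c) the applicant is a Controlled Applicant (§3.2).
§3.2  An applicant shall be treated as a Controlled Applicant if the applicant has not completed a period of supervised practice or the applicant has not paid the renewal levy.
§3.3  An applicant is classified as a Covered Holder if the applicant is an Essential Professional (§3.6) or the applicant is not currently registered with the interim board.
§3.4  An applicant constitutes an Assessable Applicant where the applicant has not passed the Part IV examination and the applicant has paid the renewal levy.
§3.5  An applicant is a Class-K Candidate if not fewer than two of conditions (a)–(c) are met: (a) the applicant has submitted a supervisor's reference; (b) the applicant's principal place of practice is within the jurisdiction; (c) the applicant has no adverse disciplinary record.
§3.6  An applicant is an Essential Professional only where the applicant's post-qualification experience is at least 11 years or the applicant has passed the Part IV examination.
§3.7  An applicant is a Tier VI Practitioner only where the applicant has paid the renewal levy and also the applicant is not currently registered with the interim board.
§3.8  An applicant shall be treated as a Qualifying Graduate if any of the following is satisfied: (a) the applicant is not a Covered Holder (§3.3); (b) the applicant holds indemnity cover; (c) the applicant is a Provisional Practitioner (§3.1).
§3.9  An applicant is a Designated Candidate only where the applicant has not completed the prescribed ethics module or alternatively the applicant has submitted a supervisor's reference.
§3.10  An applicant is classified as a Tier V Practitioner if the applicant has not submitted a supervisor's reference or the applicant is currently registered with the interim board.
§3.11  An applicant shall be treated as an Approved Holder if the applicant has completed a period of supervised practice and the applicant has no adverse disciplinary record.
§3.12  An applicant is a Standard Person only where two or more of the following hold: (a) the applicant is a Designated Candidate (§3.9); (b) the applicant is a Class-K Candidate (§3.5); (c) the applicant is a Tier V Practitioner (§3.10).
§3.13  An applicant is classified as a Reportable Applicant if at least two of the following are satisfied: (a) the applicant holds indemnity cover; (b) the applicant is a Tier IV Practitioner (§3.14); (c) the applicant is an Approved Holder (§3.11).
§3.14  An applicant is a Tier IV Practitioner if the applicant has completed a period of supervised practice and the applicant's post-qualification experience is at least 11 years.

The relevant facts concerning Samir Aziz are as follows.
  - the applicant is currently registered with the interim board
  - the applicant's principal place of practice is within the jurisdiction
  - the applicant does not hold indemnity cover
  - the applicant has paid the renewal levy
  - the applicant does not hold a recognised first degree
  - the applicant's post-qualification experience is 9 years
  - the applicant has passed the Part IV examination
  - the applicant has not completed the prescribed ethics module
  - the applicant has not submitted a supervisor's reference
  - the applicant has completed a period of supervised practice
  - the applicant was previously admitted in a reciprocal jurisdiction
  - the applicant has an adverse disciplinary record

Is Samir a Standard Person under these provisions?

Yes

§3.9 — Designated Candidate: [the applicant has not completed the prescribed ethics module? yes] OR [the applicant has submitted a supervisor's reference? no] → satisfied.
§3.5 — Class-K Candidate: the applicant has submitted a supervisor's reference? no; the applicant's principal place of practice is within the jurisdiction? yes; the applicant has no adverse disciplinary record? no — 1 of 3 hold (need ≥2) → not satisfied.
§3.10 — Tier V Practitioner: [the applicant has not submitted a supervisor's reference? yes] OR [the applicant is currently registered with the interim board? yes] → satisfied.
§3.12 — Standard Person: Designated Candidate (§3.9)? yes; Class-K Candidate (§3.5)? no; Tier V Practitioner (§3.10)? yes — 2 of 3 hold (need ≥2) → satisfied.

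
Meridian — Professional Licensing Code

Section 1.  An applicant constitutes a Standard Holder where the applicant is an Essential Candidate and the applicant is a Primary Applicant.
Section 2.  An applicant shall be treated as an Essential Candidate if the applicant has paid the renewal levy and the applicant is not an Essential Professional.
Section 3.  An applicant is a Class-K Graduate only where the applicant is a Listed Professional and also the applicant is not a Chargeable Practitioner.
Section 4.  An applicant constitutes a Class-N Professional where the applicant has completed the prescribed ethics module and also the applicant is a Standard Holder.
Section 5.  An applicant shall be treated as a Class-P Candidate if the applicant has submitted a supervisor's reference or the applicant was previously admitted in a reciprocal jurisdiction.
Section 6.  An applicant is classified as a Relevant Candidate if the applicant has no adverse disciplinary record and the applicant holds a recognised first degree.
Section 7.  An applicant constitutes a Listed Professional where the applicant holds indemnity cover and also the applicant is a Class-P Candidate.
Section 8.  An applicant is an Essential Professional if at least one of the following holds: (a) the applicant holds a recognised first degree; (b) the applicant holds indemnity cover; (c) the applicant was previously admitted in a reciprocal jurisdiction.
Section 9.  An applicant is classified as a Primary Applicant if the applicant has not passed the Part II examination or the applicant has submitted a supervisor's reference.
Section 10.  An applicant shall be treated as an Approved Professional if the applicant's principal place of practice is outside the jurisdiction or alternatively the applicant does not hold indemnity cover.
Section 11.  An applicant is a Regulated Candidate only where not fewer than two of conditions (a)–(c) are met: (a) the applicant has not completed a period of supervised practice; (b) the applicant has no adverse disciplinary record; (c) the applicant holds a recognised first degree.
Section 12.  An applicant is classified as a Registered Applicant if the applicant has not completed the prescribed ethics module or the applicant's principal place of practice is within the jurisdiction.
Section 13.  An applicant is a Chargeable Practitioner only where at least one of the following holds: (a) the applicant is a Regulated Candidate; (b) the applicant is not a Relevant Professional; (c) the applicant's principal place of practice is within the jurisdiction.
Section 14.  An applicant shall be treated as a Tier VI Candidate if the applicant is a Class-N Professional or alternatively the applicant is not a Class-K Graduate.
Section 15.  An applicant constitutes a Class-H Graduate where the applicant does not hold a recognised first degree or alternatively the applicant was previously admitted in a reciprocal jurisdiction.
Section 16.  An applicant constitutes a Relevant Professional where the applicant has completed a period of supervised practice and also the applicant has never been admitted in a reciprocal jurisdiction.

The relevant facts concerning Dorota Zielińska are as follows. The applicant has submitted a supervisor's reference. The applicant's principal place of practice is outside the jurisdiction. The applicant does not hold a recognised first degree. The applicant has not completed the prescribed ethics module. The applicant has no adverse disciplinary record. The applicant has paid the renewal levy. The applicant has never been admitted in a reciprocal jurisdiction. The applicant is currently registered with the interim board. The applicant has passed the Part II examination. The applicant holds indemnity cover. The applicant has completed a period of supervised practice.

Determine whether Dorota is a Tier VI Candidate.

No

section 8 — Essential Professional: [the applicant holds a recognised first degree? no] OR [the applicant holds indemnity cover? yes] OR [the applicant was previously admitted in a reciprocal jurisdiction? no] → satisfied.
section 2 — Essential Candidate: [the applicant has paid the renewal levy? yes] AND [not an Essential Professional (section 8)? no] → not satisfied.
section 9 — Primary Applicant: [the applicant has not passed the Part II examination? no] OR [the applicant has submitted a supervisor's reference? yes] → satisfied.
section 1 — Standard Holder: [Essential Candidate (section 2)? no] AND [Primary Applicant (section 9)? yes] → not satisfied.
section 4 — Class-N Professional: [the applicant has completed the prescribed ethics module? no] AND [Standard Holder (section 1)? no] → not satisfied.
section 5 — Class-P Candidate: [the applicant has submitted a supervisor's reference? yes] OR [the applicant was previously admitted in a reciprocal jurisdiction? no] → satisfied.
section 7 — Listed Professional: [the applicant holds indemnity cover? yes] AND [Class-P Candidate (section 5)? yes] → satisfied.
section 11 — Regulated Candidate: the applicant has not completed a period of supervised practice? no; the applicant has no adverse disciplinary record? yes; the applicant holds a recognised first degree? no — 1 of 3 hold (need ≥2) → not satisfied.
section 16 — Relevant Professional: [the applicant has completed a period of supervised practice? yes] AND [the applicant has never been admitted in a reciprocal jurisdiction? yes] → satisfied.
section 13 — Chargeable Practitioner: [Regulated Candidate (section 11)? no] OR [not a Relevant Professional (section 16)? no] OR [the applicant's principal place of practice is within the jurisdiction? no] → not satisfied.
section 3 — Class-K Graduate: [Listed Professional (section 7)? yes] AND [not a Chargeable Practitioner (section 13)? yes] → satisfied.
section 14 — Tier VI Candidate: [Class-N Professional (section 4)? no] OR [not a Class-K Graduate (section 3)? no] → not satisfied.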